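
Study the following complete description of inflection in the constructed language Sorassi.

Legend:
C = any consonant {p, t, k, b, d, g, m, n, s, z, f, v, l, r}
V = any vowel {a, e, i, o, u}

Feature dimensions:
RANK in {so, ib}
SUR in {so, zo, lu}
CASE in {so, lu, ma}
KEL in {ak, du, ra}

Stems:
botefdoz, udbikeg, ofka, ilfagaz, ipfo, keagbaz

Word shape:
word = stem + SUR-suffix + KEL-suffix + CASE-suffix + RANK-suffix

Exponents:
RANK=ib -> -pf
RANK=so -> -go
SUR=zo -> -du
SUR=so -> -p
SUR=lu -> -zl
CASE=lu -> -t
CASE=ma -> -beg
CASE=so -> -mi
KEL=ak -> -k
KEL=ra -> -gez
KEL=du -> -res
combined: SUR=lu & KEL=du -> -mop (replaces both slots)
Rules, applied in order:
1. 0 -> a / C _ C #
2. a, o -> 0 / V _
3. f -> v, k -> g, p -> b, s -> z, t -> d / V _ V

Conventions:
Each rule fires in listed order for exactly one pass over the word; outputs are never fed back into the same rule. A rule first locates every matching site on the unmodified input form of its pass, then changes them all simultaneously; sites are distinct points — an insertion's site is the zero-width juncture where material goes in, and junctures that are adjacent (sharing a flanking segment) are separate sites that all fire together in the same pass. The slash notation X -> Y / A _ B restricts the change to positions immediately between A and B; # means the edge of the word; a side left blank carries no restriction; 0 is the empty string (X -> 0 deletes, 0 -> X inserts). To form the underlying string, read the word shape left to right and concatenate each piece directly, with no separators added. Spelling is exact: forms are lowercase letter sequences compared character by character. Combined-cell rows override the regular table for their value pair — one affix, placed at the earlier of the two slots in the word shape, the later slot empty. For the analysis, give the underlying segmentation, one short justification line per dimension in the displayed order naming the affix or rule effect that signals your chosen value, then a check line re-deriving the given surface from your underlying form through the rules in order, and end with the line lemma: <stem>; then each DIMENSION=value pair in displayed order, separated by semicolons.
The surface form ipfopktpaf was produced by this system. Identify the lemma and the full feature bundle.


underlying: ipfo-p-k-t-pf
RANK=ib - signalled by the affix -pf
SUR=so - signalled by the affix -p
CASE=lu - signalled by the affix -t
KEL=ak - signalled by the affix -k
check: ipfopktpf -> ipfopktpaf -> ipfopktpaf -> ipfopktpaf
lemma: ipfo; RANK=ib; SUR=so; CASE=lu; KEL=ak


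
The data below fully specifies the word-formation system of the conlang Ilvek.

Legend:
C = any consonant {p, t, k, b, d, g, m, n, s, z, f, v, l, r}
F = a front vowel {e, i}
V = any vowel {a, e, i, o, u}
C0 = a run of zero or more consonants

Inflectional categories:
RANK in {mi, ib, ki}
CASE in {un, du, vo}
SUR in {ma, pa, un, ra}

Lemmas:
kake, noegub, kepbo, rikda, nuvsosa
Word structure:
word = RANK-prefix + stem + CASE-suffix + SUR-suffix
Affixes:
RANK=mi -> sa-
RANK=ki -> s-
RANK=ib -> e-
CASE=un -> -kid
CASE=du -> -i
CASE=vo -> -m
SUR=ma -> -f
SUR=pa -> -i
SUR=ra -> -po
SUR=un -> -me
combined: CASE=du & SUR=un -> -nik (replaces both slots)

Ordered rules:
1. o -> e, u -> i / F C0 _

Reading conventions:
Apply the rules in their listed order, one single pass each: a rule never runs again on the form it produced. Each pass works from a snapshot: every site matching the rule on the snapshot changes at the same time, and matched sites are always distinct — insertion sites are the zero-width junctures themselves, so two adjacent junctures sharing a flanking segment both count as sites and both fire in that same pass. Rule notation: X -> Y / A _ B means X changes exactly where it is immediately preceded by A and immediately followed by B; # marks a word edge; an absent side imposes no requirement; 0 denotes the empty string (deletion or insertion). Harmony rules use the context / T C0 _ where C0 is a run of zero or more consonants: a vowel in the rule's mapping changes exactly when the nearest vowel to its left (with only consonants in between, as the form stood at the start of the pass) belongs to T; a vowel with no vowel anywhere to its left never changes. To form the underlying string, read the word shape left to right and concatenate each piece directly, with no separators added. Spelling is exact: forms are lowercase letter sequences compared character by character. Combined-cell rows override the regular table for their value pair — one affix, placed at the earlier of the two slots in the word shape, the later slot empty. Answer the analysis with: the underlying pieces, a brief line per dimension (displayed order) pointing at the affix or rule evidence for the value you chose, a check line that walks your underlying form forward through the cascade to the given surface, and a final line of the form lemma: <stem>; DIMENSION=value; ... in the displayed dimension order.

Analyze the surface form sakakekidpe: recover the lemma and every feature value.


underlying: sa-kake-kid-po
RANK=mi - signalled by the affix sa-
CASE=un - signalled by the affix -kid
SUR=ra - signalled by the affix -po
check: sakakekidpo -> sakakekidpe
lemma: kake; RANK=mi; CASE=un; SUR=ra


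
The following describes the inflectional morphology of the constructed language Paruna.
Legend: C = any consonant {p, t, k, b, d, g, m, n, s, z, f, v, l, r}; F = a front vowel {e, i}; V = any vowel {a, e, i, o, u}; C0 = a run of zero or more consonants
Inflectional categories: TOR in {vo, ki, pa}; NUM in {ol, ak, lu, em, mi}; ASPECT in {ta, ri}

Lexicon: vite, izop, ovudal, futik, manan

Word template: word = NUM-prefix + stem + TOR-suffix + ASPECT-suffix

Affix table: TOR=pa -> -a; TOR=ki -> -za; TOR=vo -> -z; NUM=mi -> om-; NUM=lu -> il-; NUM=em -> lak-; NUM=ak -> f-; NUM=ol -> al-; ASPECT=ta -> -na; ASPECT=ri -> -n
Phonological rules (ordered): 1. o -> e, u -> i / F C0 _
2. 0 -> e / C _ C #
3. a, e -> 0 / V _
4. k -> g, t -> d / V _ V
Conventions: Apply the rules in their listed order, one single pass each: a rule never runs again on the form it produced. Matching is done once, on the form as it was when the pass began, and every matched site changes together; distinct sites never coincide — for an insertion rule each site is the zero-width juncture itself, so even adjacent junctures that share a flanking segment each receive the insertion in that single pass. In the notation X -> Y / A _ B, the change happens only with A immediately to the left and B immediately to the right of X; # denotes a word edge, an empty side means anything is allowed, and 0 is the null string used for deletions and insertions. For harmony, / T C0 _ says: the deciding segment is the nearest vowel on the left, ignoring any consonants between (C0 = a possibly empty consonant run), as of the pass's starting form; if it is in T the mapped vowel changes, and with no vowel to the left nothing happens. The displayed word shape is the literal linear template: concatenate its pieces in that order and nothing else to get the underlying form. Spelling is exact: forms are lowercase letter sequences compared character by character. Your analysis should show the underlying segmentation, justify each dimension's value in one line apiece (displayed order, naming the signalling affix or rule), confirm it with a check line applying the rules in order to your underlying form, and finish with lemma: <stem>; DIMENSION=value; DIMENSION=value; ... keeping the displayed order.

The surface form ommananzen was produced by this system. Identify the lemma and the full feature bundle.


underlying: om-manan-z-n
TOR=vo - signalled by the affix -z
NUM=mi - signalled by the affix om-
ASPECT=ri - signalled by the affix -n
check: ommananzn -> ommananzn -> ommananzen -> ommananzen -> ommananzen
lemma: manan; TOR=vo; NUM=mi; ASPECT=ri


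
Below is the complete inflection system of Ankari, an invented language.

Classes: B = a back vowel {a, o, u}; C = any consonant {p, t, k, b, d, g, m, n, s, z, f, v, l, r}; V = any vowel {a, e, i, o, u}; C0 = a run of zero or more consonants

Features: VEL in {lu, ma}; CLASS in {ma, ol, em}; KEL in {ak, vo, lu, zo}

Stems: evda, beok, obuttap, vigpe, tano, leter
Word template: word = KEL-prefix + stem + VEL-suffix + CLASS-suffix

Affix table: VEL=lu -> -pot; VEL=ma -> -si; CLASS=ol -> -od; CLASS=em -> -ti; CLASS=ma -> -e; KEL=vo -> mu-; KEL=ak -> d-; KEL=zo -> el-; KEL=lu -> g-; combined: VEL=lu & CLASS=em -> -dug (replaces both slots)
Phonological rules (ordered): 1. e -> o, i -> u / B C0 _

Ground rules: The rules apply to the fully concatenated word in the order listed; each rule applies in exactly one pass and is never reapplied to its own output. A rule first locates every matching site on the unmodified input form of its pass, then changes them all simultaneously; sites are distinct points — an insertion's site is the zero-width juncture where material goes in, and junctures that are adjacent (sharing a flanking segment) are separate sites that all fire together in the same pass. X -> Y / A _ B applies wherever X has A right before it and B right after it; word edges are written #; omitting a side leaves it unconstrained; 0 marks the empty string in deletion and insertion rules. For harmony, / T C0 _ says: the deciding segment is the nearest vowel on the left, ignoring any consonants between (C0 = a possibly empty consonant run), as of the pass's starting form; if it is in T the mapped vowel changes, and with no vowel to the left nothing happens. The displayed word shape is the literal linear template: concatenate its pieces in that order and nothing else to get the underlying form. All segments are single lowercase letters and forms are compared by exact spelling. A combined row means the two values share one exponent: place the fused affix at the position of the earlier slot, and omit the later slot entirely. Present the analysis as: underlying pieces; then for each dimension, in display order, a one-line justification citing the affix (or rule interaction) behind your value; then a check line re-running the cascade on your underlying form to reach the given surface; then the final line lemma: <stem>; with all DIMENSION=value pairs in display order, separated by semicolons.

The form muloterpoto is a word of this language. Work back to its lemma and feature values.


underlying: mu-leter-pot-e
VEL=lu - signalled by the affix -pot
CLASS=ma - signalled by the affix -e
KEL=vo - signalled by the affix mu-
check: muleterpote -> muloterpoto
lemma: leter; VEL=lu; CLASS=ma; KEL=vo


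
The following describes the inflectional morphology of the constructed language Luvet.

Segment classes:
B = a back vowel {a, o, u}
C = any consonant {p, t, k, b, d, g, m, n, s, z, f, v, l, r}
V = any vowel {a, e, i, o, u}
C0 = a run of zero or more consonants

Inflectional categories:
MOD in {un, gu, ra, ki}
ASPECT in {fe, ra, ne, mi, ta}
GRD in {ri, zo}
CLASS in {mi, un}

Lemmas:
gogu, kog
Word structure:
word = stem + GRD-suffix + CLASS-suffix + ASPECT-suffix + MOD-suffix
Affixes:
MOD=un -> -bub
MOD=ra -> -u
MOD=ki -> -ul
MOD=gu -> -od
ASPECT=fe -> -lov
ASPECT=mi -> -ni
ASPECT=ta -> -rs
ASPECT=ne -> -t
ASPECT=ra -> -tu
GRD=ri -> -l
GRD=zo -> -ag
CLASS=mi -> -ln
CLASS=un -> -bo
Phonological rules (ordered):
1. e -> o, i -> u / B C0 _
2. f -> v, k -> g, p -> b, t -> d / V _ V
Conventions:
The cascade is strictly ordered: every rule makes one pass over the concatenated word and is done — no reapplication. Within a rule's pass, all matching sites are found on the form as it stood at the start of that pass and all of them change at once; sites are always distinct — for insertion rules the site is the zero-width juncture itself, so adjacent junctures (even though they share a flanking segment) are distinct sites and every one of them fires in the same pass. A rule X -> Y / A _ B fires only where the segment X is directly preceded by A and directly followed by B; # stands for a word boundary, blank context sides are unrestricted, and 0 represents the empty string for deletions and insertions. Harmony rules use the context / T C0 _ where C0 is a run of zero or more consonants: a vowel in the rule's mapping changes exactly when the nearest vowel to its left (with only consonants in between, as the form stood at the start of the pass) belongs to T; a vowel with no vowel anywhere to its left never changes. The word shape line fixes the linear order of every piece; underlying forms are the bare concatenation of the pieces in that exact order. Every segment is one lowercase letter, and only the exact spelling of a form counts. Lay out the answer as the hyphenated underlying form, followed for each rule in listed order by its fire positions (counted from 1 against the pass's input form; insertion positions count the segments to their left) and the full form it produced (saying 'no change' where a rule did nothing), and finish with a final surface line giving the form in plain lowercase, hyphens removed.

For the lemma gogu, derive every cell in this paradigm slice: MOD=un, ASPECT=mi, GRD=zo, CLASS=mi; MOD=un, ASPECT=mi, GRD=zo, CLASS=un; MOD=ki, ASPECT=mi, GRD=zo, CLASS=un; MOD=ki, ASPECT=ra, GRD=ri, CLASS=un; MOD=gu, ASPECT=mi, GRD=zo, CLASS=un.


cell MOD=un, ASPECT=mi, GRD=zo, CLASS=mi:
underlying: gogu-ag-ln-ni-bub
1. e -> o, i -> u / B C0 _: fires at position(s) 10: goguaglnnubub
2. f -> v, k -> g, p -> b, t -> d / V _ V: no change
surface: goguaglnnubub

cell MOD=un, ASPECT=mi, GRD=zo, CLASS=un:
underlying: gogu-ag-bo-ni-bub
1. e -> o, i -> u / B C0 _: fires at position(s) 10: goguagbonubub
2. f -> v, k -> g, p -> b, t -> d / V _ V: no change
surface: goguagbonubub

cell MOD=ki, ASPECT=mi, GRD=zo, CLASS=un:
underlying: gogu-ag-bo-ni-ul
1. e -> o, i -> u / B C0 _: fires at position(s) 10: goguagbonuul
2. f -> v, k -> g, p -> b, t -> d / V _ V: no change
surface: goguagbonuul

cell MOD=ki, ASPECT=ra, GRD=ri, CLASS=un:
underlying: gogu-l-bo-tu-ul
1. e -> o, i -> u / B C0 _: no change
2. f -> v, k -> g, p -> b, t -> d / V _ V: fires at position(s) 8: gogulboduul
surface: gogulboduul

cell MOD=gu, ASPECT=mi, GRD=zo, CLASS=un:
underlying: gogu-ag-bo-ni-od
1. e -> o, i -> u / B C0 _: fires at position(s) 10: goguagbonuod
2. f -> v, k -> g, p -> b, t -> d / V _ V: no change
surface: goguagbonuod


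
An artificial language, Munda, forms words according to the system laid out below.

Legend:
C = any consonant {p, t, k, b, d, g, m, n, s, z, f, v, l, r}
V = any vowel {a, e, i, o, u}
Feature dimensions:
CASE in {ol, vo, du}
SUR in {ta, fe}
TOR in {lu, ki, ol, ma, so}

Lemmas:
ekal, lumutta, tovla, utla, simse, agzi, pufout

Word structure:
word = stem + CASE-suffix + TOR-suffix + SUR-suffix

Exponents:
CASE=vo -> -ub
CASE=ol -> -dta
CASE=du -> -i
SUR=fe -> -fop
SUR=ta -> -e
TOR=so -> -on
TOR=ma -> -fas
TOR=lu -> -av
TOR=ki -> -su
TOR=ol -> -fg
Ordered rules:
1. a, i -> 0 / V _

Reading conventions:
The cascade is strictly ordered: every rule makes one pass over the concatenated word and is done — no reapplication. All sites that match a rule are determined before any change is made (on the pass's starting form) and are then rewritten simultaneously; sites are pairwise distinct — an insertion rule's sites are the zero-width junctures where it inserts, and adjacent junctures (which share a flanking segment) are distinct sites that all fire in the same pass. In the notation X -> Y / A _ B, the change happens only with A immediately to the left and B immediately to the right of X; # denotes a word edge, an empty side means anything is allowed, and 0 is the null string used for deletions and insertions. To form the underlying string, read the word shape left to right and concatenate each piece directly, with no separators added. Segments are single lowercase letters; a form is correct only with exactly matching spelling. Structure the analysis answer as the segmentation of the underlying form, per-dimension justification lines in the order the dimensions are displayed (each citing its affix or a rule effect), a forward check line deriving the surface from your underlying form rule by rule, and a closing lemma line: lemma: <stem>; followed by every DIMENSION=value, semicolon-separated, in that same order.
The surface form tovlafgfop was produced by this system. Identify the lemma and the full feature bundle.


underlying: tovla-i-fg-fop
CASE=du - signalled by the affix -i
SUR=fe - signalled by the affix -fop
TOR=ol - signalled by the affix -fg
check: tovlaifgfop -> tovlafgfop
lemma: tovla; CASE=du; SUR=fe; TOR=ol


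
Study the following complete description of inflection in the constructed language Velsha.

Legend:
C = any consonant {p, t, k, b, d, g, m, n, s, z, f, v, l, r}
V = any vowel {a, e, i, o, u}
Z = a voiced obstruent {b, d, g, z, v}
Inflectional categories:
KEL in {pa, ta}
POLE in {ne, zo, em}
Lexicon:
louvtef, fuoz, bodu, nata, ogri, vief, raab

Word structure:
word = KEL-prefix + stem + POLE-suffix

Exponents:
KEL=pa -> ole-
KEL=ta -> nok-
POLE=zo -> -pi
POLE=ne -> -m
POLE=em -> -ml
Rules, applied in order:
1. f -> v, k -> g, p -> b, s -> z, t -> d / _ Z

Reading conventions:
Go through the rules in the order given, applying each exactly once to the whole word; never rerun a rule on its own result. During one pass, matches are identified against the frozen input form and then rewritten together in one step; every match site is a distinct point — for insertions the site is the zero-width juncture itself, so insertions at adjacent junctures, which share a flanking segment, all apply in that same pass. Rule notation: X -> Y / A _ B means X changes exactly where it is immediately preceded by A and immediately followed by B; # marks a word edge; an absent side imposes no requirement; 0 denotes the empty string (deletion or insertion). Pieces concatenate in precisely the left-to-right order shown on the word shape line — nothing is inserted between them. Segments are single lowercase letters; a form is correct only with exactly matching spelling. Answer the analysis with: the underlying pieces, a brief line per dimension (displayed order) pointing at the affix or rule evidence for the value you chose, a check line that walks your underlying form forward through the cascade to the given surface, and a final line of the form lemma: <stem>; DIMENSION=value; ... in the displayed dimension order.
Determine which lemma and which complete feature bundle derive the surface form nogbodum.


underlying: nok-bodu-m
KEL=ta - signalled by the affix nok-
POLE=ne - signalled by the affix -m
check: nokbodum -> nogbodum
lemma: bodu; KEL=ta; POLE=ne


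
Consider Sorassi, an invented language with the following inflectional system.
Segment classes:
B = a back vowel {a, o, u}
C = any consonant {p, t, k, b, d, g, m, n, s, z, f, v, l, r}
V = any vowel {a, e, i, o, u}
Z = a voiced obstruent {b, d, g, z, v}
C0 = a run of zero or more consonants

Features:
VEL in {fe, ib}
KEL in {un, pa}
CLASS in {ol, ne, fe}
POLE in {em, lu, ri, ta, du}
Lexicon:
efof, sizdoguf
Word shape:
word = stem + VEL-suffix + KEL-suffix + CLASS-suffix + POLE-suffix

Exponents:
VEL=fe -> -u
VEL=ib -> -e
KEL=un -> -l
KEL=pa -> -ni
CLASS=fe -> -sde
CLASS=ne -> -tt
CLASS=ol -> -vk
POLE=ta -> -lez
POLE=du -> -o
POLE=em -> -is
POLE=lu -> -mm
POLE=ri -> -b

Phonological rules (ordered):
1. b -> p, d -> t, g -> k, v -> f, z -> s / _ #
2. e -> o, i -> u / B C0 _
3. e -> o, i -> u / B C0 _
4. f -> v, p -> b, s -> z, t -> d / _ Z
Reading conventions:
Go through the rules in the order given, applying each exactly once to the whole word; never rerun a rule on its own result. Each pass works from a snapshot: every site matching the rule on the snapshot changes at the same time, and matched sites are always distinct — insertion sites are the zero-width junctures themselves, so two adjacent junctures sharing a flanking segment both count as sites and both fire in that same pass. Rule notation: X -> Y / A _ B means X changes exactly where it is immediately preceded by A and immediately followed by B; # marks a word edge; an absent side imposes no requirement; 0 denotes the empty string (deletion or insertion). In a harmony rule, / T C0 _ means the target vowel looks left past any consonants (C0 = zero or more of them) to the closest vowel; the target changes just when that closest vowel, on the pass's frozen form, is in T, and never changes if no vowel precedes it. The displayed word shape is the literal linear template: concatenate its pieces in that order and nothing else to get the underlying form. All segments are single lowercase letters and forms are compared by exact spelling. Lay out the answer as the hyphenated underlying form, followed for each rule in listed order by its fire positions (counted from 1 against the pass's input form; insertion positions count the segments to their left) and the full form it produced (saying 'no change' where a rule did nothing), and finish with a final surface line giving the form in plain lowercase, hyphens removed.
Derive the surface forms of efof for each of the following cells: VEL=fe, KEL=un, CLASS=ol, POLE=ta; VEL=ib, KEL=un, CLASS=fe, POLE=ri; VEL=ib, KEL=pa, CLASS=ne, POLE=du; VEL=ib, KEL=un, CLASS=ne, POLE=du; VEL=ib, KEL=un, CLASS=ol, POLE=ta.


cell VEL=fe, KEL=un, CLASS=ol, POLE=ta:
underlying: efof-u-l-vk-lez
1. b -> p, d -> t, g -> k, v -> f, z -> s / _ #: fires at position(s) 11: efofulvkles
2. e -> o, i -> u / B C0 _: fires at position(s) 10: efofulvklos
3. e -> o, i -> u / B C0 _: no change
4. f -> v, p -> b, s -> z, t -> d / _ Z: no change
surface: efofulvklos

cell VEL=ib, KEL=un, CLASS=fe, POLE=ri:
underlying: efof-e-l-sde-b
1. b -> p, d -> t, g -> k, v -> f, z -> s / _ #: fires at position(s) 10: efofelsdep
2. e -> o, i -> u / B C0 _: fires at position(s) 5: efofolsdep
3. e -> o, i -> u / B C0 _: fires at position(s) 9: efofolsdop
4. f -> v, p -> b, s -> z, t -> d / _ Z: fires at position(s) 7: efofolzdop
surface: efofolzdop

cell VEL=ib, KEL=pa, CLASS=ne, POLE=du:
underlying: efof-e-ni-tt-o
1. b -> p, d -> t, g -> k, v -> f, z -> s / _ #: no change
2. e -> o, i -> u / B C0 _: fires at position(s) 5: efofonitto
3. e -> o, i -> u / B C0 _: fires at position(s) 7: efofonutto
4. f -> v, p -> b, s -> z, t -> d / _ Z: no change
surface: efofonutto

cell VEL=ib, KEL=un, CLASS=ne, POLE=du:
underlying: efof-e-l-tt-o
1. b -> p, d -> t, g -> k, v -> f, z -> s / _ #: no change
2. e -> o, i -> u / B C0 _: fires at position(s) 5: efofoltto
3. e -> o, i -> u / B C0 _: no change
4. f -> v, p -> b, s -> z, t -> d / _ Z: no change
surface: efofoltto

cell VEL=ib, KEL=un, CLASS=ol, POLE=ta:
underlying: efof-e-l-vk-lez
1. b -> p, d -> t, g -> k, v -> f, z -> s / _ #: fires at position(s) 11: efofelvkles
2. e -> o, i -> u / B C0 _: fires at position(s) 5: efofolvkles
3. e -> o, i -> u / B C0 _: fires at position(s) 10: efofolvklos
4. f -> v, p -> b, s -> z, t -> d / _ Z: no change
surface: efofolvklos


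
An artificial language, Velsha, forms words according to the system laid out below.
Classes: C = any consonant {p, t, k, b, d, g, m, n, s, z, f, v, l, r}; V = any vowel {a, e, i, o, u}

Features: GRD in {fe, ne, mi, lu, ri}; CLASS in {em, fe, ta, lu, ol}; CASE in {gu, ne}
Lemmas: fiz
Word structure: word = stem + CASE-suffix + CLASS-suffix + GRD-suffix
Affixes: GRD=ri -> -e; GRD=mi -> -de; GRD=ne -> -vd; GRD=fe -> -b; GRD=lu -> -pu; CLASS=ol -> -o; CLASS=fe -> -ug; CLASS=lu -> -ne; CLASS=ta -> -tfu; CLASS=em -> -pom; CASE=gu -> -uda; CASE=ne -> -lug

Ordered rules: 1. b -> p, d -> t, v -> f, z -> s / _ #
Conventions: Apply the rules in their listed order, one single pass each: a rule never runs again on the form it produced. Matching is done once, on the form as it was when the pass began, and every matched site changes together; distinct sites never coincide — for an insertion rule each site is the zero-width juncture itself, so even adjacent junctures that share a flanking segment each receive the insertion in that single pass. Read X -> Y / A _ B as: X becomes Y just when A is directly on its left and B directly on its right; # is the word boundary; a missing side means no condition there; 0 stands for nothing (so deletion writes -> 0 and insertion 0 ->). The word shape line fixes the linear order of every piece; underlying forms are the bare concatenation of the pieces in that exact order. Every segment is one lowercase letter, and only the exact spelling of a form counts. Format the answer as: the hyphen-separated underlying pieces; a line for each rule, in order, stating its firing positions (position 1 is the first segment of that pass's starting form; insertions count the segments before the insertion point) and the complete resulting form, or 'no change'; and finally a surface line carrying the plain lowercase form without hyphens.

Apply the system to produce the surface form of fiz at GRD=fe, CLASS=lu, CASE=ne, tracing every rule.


underlying: fiz-lug-ne-b
1. b -> p, d -> t, v -> f, z -> s / _ #: fires at position(s) 9: fizlugnep
surface: fizlugnep


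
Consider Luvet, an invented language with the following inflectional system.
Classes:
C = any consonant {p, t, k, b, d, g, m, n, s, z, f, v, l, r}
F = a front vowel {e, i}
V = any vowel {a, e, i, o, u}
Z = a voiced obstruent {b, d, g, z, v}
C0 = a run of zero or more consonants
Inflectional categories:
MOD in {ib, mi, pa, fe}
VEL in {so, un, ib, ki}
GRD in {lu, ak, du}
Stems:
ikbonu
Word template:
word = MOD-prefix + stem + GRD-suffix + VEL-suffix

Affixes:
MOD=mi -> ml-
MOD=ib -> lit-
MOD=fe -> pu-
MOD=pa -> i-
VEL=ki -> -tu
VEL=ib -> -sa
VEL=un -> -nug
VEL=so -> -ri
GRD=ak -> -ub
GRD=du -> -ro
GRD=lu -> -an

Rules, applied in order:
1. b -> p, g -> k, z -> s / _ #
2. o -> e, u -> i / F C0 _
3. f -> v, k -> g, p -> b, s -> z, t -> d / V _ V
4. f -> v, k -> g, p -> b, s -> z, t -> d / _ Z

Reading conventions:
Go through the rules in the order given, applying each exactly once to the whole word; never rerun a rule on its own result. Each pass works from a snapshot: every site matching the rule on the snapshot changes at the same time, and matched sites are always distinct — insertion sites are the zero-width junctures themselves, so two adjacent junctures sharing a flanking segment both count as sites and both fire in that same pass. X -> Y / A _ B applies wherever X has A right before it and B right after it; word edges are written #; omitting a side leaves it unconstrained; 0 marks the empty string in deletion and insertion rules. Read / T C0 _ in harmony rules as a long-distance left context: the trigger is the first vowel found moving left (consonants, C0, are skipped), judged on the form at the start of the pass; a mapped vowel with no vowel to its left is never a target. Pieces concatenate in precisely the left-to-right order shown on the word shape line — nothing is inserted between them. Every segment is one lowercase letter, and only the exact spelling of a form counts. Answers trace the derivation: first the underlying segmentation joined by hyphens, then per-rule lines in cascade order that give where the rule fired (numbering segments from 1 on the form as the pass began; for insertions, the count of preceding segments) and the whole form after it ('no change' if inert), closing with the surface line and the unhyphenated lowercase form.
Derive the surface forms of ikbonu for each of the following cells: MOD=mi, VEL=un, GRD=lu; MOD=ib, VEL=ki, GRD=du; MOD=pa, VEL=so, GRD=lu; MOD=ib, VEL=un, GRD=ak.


cell MOD=mi, VEL=un, GRD=lu:
underlying: ml-ikbonu-an-nug
1. b -> p, g -> k, z -> s / _ #: fires at position(s) 13: mlikbonuannuk
2. o -> e, u -> i / F C0 _: fires at position(s) 6: mlikbenuannuk
3. f -> v, k -> g, p -> b, s -> z, t -> d / V _ V: no change
4. f -> v, k -> g, p -> b, s -> z, t -> d / _ Z: fires at position(s) 4: mligbenuannuk
surface: mligbenuannuk

cell MOD=ib, VEL=ki, GRD=du:
underlying: lit-ikbonu-ro-tu
1. b -> p, g -> k, z -> s / _ #: no change
2. o -> e, u -> i / F C0 _: fires at position(s) 7: litikbenurotu
3. f -> v, k -> g, p -> b, s -> z, t -> d / V _ V: fires at position(s) 3, 12: lidikbenurodu
4. f -> v, k -> g, p -> b, s -> z, t -> d / _ Z: fires at position(s) 5: lidigbenurodu
surface: lidigbenurodu

cell MOD=pa, VEL=so, GRD=lu:
underlying: i-ikbonu-an-ri
1. b -> p, g -> k, z -> s / _ #: no change
2. o -> e, u -> i / F C0 _: fires at position(s) 5: iikbenuanri
3. f -> v, k -> g, p -> b, s -> z, t -> d / V _ V: no change
4. f -> v, k -> g, p -> b, s -> z, t -> d / _ Z: fires at position(s) 3: iigbenuanri
surface: iigbenuanri

cell MOD=ib, VEL=un, GRD=ak:
underlying: lit-ikbonu-ub-nug
1. b -> p, g -> k, z -> s / _ #: fires at position(s) 14: litikbonuubnuk
2. o -> e, u -> i / F C0 _: fires at position(s) 7: litikbenuubnuk
3. f -> v, k -> g, p -> b, s -> z, t -> d / V _ V: fires at position(s) 3: lidikbenuubnuk
4. f -> v, k -> g, p -> b, s -> z, t -> d / _ Z: fires at position(s) 5: lidigbenuubnuk
surface: lidigbenuubnuk


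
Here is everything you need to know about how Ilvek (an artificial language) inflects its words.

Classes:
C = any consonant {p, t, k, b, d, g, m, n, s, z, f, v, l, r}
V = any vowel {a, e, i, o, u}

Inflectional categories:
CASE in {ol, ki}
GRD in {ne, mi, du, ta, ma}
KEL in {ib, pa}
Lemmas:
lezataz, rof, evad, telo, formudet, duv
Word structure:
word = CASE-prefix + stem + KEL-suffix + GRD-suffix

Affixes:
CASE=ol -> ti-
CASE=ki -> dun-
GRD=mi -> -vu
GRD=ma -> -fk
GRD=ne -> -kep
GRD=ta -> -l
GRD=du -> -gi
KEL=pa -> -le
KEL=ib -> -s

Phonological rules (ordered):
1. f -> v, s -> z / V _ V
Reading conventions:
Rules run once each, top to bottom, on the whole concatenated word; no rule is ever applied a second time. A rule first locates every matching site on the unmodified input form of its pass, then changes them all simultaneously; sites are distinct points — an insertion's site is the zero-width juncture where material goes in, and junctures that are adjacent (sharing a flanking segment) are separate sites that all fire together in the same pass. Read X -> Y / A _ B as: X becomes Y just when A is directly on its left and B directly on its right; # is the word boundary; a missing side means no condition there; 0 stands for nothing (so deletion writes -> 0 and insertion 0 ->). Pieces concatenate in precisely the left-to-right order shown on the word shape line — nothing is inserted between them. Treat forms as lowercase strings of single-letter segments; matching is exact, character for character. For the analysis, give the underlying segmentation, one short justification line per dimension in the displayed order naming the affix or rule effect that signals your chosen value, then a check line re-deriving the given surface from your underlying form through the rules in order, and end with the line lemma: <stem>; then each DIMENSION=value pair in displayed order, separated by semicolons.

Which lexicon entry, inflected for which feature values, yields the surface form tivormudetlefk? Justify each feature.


underlying: ti-formudet-le-fk
CASE=ol - signalled by the affix ti-
GRD=ma - signalled by the affix -fk
KEL=pa - signalled by the affix -le
check: tiformudetlefk -> tivormudetlefk
lemma: formudet; CASE=ol; GRD=ma; KEL=pa


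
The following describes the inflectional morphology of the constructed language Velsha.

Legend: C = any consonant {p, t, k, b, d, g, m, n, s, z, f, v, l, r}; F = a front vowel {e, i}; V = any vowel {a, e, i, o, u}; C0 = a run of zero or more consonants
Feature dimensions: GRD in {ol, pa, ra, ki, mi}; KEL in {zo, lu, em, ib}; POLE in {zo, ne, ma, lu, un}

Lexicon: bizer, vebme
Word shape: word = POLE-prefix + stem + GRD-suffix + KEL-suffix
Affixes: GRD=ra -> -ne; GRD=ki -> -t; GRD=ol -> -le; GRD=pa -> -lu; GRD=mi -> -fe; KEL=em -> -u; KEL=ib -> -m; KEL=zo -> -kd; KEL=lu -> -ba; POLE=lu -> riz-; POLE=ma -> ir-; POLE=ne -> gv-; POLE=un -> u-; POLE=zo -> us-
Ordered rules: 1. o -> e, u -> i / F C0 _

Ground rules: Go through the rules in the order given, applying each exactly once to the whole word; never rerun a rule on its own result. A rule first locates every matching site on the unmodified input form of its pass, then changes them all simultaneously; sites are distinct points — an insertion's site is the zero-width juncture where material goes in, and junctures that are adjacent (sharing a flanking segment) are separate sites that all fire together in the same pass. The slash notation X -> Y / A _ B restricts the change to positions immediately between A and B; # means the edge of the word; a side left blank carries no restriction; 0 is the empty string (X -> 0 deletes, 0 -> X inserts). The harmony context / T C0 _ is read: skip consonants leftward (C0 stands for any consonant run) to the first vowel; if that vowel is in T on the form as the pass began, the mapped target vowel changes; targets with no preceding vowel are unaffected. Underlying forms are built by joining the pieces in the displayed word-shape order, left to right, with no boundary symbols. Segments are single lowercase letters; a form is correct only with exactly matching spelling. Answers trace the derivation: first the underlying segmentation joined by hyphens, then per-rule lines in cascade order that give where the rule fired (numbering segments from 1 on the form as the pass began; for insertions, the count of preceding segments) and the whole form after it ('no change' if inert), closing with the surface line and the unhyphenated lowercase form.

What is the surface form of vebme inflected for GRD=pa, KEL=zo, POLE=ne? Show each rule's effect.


underlying: gv-vebme-lu-kd
1. o -> e, u -> i / F C0 _: fires at position(s) 9: gvvebmelikd
surface: gvvebmelikd


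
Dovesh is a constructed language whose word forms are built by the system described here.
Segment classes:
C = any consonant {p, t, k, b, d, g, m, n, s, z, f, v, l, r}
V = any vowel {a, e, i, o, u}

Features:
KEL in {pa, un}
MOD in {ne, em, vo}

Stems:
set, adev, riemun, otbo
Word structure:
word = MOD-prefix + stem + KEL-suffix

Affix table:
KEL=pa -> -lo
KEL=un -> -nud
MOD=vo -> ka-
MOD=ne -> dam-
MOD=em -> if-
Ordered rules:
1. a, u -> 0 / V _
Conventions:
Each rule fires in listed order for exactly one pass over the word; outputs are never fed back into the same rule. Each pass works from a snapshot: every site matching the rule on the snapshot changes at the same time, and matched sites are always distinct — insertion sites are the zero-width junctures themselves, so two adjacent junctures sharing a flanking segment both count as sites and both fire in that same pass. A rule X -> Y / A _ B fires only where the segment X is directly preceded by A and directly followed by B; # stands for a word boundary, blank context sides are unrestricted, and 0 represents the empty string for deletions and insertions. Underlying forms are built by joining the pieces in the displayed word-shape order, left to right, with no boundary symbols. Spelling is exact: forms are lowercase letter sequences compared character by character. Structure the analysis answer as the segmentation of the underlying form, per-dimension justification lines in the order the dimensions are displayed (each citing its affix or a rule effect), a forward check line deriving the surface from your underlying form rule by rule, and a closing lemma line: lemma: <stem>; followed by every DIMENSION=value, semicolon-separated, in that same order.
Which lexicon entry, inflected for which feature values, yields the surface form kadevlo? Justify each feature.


underlying: ka-adev-lo
KEL=pa - signalled by the affix -lo
MOD=vo - signalled by the affix ka-
check: kaadevlo -> kadevlo
lemma: adev; KEL=pa; MOD=vo


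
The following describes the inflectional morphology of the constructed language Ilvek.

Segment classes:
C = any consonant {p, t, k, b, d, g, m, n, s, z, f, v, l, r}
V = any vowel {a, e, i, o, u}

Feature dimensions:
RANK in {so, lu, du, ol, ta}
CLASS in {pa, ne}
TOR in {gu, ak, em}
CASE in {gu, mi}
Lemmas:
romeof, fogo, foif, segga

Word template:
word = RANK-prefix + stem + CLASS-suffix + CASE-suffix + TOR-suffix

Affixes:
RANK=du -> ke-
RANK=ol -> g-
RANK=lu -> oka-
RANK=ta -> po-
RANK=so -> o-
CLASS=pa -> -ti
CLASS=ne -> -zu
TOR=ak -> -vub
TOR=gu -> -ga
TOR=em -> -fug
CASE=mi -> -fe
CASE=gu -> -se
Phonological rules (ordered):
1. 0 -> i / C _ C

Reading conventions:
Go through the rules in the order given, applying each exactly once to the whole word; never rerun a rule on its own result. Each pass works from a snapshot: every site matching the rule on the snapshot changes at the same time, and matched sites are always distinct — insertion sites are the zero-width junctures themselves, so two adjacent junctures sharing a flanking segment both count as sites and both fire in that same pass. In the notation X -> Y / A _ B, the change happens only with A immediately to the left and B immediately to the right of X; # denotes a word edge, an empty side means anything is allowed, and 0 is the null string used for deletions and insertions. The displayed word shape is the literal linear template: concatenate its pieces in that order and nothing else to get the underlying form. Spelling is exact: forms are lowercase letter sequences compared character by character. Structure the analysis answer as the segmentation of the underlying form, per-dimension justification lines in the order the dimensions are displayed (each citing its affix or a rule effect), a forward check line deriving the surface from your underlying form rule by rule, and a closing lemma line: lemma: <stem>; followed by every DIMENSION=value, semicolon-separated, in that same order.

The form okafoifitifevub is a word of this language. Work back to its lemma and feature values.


underlying: oka-foif-ti-fe-vub
RANK=lu - signalled by the affix oka-
CLASS=pa - signalled by the affix -ti
TOR=ak - signalled by the affix -vub
CASE=mi - signalled by the affix -fe
check: okafoiftifevub -> okafoifitifevub
lemma: foif; RANK=lu; CLASS=pa; TOR=ak; CASE=mi


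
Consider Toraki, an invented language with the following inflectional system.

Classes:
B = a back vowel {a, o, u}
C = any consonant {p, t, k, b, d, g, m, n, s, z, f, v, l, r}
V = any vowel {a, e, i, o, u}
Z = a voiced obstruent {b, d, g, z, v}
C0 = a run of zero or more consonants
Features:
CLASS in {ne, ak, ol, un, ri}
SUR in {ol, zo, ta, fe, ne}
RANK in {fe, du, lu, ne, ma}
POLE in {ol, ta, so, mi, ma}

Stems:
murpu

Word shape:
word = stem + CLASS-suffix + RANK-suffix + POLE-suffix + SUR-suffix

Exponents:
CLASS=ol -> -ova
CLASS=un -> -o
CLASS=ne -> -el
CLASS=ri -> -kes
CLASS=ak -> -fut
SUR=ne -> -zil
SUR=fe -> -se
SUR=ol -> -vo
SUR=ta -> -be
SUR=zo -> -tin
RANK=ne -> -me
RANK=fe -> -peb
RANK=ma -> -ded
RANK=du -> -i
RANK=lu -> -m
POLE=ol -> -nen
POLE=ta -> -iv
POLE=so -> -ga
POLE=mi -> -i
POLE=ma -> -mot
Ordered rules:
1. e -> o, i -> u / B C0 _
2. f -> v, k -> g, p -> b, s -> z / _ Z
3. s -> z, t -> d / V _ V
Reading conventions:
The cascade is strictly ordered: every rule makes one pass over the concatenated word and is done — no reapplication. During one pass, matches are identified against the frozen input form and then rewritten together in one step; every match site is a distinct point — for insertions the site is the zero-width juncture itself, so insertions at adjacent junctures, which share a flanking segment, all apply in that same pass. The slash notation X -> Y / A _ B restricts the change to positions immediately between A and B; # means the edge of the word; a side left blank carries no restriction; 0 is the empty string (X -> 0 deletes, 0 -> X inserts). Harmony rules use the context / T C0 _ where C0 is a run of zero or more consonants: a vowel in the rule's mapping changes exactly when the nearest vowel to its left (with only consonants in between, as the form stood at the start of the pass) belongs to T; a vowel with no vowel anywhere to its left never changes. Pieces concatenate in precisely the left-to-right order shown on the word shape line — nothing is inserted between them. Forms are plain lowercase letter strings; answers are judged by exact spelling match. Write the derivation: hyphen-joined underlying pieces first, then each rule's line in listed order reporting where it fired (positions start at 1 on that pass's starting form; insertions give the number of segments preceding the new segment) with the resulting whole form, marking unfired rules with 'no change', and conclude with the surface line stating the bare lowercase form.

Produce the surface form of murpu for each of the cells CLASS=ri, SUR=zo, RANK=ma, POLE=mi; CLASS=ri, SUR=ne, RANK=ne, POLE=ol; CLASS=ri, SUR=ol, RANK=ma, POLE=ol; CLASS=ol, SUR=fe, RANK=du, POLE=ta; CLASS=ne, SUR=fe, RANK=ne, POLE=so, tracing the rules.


cell CLASS=ri, SUR=zo, RANK=ma, POLE=mi:
underlying: murpu-kes-ded-i-tin
1. e -> o, i -> u / B C0 _: fires at position(s) 7: murpukosdeditin
2. f -> v, k -> g, p -> b, s -> z / _ Z: fires at position(s) 8: murpukozdeditin
3. s -> z, t -> d / V _ V: fires at position(s) 13: murpukozdedidin
surface: murpukozdedidin

cell CLASS=ri, SUR=ne, RANK=ne, POLE=ol:
underlying: murpu-kes-me-nen-zil
1. e -> o, i -> u / B C0 _: fires at position(s) 7: murpukosmenenzil
2. f -> v, k -> g, p -> b, s -> z / _ Z: no change
3. s -> z, t -> d / V _ V: no change
surface: murpukosmenenzil

cell CLASS=ri, SUR=ol, RANK=ma, POLE=ol:
underlying: murpu-kes-ded-nen-vo
1. e -> o, i -> u / B C0 _: fires at position(s) 7: murpukosdednenvo
2. f -> v, k -> g, p -> b, s -> z / _ Z: fires at position(s) 8: murpukozdednenvo
3. s -> z, t -> d / V _ V: no change
surface: murpukozdednenvo

cell CLASS=ol, SUR=fe, RANK=du, POLE=ta:
underlying: murpu-ova-i-iv-se
1. e -> o, i -> u / B C0 _: fires at position(s) 9: murpuovauivse
2. f -> v, k -> g, p -> b, s -> z / _ Z: no change
3. s -> z, t -> d / V _ V: no change
surface: murpuovauivse

cell CLASS=ne, SUR=fe, RANK=ne, POLE=so:
underlying: murpu-el-me-ga-se
1. e -> o, i -> u / B C0 _: fires at position(s) 6, 13: murpuolmegaso
2. f -> v, k -> g, p -> b, s -> z / _ Z: no change
3. s -> z, t -> d / V _ V: fires at position(s) 12: murpuolmegazo
surface: murpuolmegazo
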